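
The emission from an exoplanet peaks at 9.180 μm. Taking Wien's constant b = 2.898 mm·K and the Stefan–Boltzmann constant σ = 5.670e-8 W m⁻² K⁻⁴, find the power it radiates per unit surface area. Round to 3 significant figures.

I ≈ 563 W/m²

Wien's law: T = b/λ_max = 2.898×10⁻³/9.180×10⁻⁶ = 315.686 K.
Then I = σT⁴ = 5.670×10⁻⁸×(315.686)⁴ = 563 W/m².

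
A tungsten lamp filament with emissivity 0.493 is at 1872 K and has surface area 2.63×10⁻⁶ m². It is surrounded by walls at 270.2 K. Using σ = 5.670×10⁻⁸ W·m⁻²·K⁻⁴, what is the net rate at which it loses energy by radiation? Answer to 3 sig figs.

Area A = 2.63×10⁻⁶ m².
Net radiated power P_net = εσA(T⁴ − T₀⁴) = 0.493×5.670×10⁻⁸×2.63×10⁻⁶×(1872⁴ − 270.2⁴).
T⁴ − T₀⁴ = 1.22807×10¹³ − 5.33017×10⁹ = 1.22754×10¹³ K⁴, so P_net = 0.902 W.

Net loss ≈ 0.902 W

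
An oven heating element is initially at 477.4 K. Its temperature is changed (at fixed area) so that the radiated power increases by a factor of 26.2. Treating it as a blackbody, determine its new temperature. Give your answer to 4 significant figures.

T₂ ≈ 1080 K

P ∝ T⁴, so T₂/T₁ = (P₂/P₁)^(1/4) = (26.2)^(1/4) = 2.26243.
T₂ = 477.4 × 2.26243 = 1080 K.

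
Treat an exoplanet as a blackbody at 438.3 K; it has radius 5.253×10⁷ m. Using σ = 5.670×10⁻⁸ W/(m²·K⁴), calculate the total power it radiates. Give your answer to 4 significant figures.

P ≈ 7.256×10¹⁹ W

Surface area A = 4πR² = 4π(5.253×10⁷ m)² = 3.46757×10¹⁶ m².
P = σAT⁴ = 5.670×10⁻⁸ × 3.46757×10¹⁶ × (438.3)⁴ = 7.256×10¹⁹ W.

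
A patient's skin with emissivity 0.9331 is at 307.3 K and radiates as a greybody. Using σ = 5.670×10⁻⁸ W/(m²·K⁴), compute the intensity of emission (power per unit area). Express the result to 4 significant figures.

I ≈ 471.8 W/m²

Stefan–Boltzmann: I = εσT⁴ = 0.9331 × 5.670×10⁻⁸ × (307.3)⁴ = 471.8 W/m².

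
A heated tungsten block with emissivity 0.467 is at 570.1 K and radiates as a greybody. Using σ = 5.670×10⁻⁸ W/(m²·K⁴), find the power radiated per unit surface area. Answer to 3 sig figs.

I ≈ 2.80×10³ W/m²

Stefan–Boltzmann: I = εσT⁴ = 0.467 × 5.670×10⁻⁸ × (570.1)⁴ = 2.80×10³ W/m².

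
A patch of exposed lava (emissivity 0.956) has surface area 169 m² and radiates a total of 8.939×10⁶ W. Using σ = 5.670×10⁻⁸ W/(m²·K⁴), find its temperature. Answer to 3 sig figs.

T ≈ 994 K

Area A = 169 m².
P = εσAT⁴ ⇒ T = (P/(εσA))^(1/4) = (8.939×10⁶/(0.956×5.670×10⁻⁸×169))^(1/4) = 994 K.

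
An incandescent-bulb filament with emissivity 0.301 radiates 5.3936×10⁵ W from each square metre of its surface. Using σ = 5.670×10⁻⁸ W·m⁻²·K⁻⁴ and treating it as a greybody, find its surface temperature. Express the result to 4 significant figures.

T ≈ 2371 K

I = εσT⁴, so T = (I/εσ)^(1/4) = (5.3936×10⁵/(0.301×5.670×10⁻⁸))^(1/4) = 2371 K.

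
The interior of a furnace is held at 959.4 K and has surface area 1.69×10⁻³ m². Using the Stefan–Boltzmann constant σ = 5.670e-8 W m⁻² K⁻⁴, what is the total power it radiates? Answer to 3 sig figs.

P ≈ 81.2 W

Area A = 1.69×10⁻³ m².
P = σAT⁴ = 5.670×10⁻⁸ × 1.69×10⁻³ × (959.4)⁴ = 81.2 W.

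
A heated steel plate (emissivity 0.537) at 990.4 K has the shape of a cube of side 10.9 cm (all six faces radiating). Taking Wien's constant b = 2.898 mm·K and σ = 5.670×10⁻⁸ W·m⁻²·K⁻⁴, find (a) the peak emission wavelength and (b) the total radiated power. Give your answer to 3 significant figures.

(a) λ_max = b/T = 2.898×10⁻³/990.4 = 2.926×10⁻⁶ m = 2.93 μm.
Area A = 6s² = 6×(0.109 m)² = 0.071286 m².
(b) P = εσAT⁴ = 0.537×5.670×10⁻⁸×0.071286×(990.4)⁴ = 2.09×10³ W.

λ_max ≈ 2.93 μm; P ≈ 2.09×10³ W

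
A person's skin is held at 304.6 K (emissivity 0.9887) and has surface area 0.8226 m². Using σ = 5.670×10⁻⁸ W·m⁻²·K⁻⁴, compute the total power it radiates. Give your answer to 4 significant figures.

P ≈ 397.0 W

Area A = 0.8226 m².
P = εσAT⁴ = 0.9887 × 5.670×10⁻⁸ × 0.8226 × (304.6)⁴ = 397.0 W.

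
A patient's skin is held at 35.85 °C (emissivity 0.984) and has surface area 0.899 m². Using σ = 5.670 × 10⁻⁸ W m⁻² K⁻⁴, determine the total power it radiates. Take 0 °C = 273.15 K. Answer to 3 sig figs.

P ≈ 457 W

T = 35.85 °C + 273.15 = 309.00 K.
Area A = 0.899 m².
P = εσAT⁴ = 0.984 × 5.670×10⁻⁸ × 0.899 × (309.00)⁴ = 457 W.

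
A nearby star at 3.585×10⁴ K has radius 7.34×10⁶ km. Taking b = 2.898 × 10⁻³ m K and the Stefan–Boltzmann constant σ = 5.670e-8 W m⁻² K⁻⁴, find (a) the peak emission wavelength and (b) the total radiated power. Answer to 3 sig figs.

λ_max ≈ 80.8 nm; P ≈ 6.34×10³¹ W

(a) λ_max = b/T = 2.898×10⁻³/3.585×10⁴ = 8.084×10⁻⁸ m = 80.8 nm.
Surface area A = 4πR² = 4π(7.34×10⁹ m)² = 6.77021×10²⁰ m².
(b) P = σAT⁴ = 5.670×10⁻⁸×6.77021×10²⁰×(3.585×10⁴)⁴ = 6.34×10³¹ W.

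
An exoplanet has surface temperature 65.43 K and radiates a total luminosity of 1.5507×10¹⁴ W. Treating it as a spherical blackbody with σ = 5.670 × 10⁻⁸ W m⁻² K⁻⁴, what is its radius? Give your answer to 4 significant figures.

L = 4πR²σT⁴ ⇒ R = √(L/(4πσT⁴)).
σT⁴ = 1.03918 W/m², so R = √(1.5507×10¹⁴/(4π×1.03918)) = 3.446×10⁶ m.

R ≈ 3.446×10⁶ m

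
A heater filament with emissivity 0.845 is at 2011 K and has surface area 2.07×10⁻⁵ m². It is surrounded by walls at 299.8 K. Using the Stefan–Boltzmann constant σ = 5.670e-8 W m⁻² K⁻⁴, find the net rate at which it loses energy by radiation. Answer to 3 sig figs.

Net loss ≈ 16.2 W

Area A = 2.07×10⁻⁵ m².
Net radiated power P_net = εσA(T⁴ − T₀⁴) = 0.845×5.670×10⁻⁸×2.07×10⁻⁵×(2011⁴ − 299.8⁴).
T⁴ − T₀⁴ = 1.63549×10¹³ − 8.07842×10⁹ = 1.63468×10¹³ K⁴, so P_net = 16.2 W.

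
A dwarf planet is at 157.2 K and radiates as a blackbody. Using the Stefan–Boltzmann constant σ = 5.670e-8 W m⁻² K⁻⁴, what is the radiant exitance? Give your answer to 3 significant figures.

Stefan–Boltzmann: I = σT⁴ = 5.670×10⁻⁸ × (157.2)⁴ = 34.6 W/m².

I ≈ 34.6 W/m²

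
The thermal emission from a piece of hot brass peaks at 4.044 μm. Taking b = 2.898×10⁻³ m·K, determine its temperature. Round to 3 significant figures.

Wien's law gives T = b/λ_max = (2.898×10⁻³ m·K)/(4.044×10⁻⁶ m) = 717 K.

T ≈ 717 K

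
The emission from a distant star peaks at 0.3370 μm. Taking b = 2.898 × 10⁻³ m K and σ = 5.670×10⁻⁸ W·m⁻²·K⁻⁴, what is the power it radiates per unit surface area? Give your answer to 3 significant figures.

Wien's law: T = b/λ_max = 2.898×10⁻³/3.370×10⁻⁷ = 8599.41 K.
Then I = σT⁴ = 5.670×10⁻⁸×(8599.41)⁴ = 3.10×10⁸ W/m².

I ≈ 3.10×10⁸ W/m²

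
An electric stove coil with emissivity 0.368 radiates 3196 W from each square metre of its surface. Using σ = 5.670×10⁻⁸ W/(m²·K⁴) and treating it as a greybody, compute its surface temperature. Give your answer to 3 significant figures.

I = εσT⁴, so T = (I/εσ)^(1/4) = (3196/(0.368×5.670×10⁻⁸))^(1/4) = 626 K.

T ≈ 626 K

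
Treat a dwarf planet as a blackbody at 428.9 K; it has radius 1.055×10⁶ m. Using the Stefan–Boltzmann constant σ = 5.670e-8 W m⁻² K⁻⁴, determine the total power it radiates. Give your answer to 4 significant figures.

P ≈ 2.684×10¹⁶ W

Surface area A = 4πR² = 4π(1.055×10⁶ m)² = 1.39867×10¹³ m².
P = σAT⁴ = 5.670×10⁻⁸ × 1.39867×10¹³ × (428.9)⁴ = 2.684×10¹⁶ W.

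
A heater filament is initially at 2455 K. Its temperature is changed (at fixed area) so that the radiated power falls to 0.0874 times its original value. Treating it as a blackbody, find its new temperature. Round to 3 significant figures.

P ∝ T⁴, so T₂/T₁ = (P₂/P₁)^(1/4) = (0.0874)^(1/4) = 0.543723.
T₂ = 2455 × 0.543723 = 1.33×10³ K.

T₂ ≈ 1.33×10³ K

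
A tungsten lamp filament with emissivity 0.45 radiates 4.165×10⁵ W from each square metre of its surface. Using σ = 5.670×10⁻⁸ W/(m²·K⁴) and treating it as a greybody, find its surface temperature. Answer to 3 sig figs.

T ≈ 2.01×10³ K

I = εσT⁴, so T = (I/εσ)^(1/4) = (4.165×10⁵/(0.45×5.670×10⁻⁸))^(1/4) = 2.01×10³ K.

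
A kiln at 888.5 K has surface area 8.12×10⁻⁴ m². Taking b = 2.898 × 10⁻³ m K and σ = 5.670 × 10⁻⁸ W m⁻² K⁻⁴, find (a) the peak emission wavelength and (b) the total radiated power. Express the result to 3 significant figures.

λ_max ≈ 3.26 μm; P ≈ 28.7 W

(a) λ_max = b/T = 2.898×10⁻³/888.5 = 3.262×10⁻⁶ m = 3.26 μm.
Area A = 8.12×10⁻⁴ m².
(b) P = σAT⁴ = 5.670×10⁻⁸×8.12×10⁻⁴×(888.5)⁴ = 28.7 W.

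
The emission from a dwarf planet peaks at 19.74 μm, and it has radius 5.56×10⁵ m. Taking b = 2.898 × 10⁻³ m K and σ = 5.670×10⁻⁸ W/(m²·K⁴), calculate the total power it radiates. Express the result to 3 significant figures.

P ≈ 1.02×10¹⁴ W

Wien's law: T = b/λ_max = 2.898×10⁻³/1.974×10⁻⁵ = 146.809 K.
Surface area A = 4πR² = 4π(5.56×10⁵ m)² = 3.88472×10¹² m².
Then P = σAT⁴ = 5.670×10⁻⁸×3.88472×10¹²×(146.809)⁴ = 1.02×10¹⁴ W.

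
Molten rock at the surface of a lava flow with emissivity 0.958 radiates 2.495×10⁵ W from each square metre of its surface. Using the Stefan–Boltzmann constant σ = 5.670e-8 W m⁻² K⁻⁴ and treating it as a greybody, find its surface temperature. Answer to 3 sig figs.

I = εσT⁴, so T = (I/εσ)^(1/4) = (2.495×10⁵/(0.958×5.670×10⁻⁸))^(1/4) = 1.46×10³ K.

T ≈ 1.46×10³ K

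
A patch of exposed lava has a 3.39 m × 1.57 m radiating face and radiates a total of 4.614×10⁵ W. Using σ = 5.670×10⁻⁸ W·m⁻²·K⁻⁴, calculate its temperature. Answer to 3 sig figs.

T ≈ 1.11×10³ K

Area A = 3.39 × 1.57 = 5.3223 m².
P = σAT⁴ ⇒ T = (P/(σA))^(1/4) = (4.614×10⁵/(5.670×10⁻⁸×5.3223))^(1/4) = 1.11×10³ K.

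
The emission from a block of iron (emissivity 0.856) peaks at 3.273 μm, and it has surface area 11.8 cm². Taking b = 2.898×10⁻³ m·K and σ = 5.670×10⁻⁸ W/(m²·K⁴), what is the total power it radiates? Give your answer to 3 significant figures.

Wien's law: T = b/λ_max = 2.898×10⁻³/3.273×10⁻⁶ = 885.426 K.
Area A = 11.8 cm² = 1.18×10⁻³ m².
Then P = εσAT⁴ = 0.856×5.670×10⁻⁸×1.18×10⁻³×(885.426)⁴ = 35.2 W.

P ≈ 35.2 W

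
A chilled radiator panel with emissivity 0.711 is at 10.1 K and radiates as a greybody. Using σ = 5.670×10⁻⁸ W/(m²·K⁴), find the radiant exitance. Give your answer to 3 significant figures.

Stefan–Boltzmann: I = εσT⁴ = 0.711 × 5.670×10⁻⁸ × (10.1)⁴ = 4.20×10⁻⁴ W/m².

I ≈ 4.20×10⁻⁴ W/m²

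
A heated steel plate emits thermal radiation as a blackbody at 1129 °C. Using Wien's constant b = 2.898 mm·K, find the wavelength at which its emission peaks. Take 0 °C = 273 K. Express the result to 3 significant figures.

λ_max ≈ 2.07 μm

T = 1129 °C + 273 = 1402 K.
Wien's displacement law: λ_max = b/T = (2.898×10⁻³ m·K)/(1402 K) = 2.067×10⁻⁶ m.
That is 2.07 μm, in the infrared range.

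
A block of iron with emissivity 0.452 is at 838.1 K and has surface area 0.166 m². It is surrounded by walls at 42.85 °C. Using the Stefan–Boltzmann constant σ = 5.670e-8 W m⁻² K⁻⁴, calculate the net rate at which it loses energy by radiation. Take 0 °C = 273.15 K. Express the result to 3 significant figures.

Net loss ≈ 2.06×10³ W

Surroundings: T = 42.85 °C + 273.15 = 316.00 K.
Area A = 0.166 m².
Net radiated power P_net = εσA(T⁴ − T₀⁴) = 0.452×5.670×10⁻⁸×0.166×(838.1⁴ − 316.00⁴).
T⁴ − T₀⁴ = 4.93382×10¹¹ − 9.97122×10⁹ = 4.83411×10¹¹ K⁴, so P_net = 2.06×10³ W.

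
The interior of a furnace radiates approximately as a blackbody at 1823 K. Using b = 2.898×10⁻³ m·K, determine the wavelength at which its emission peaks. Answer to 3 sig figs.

Wien's displacement law: λ_max = b/T = (2.898×10⁻³ m·K)/(1823 K) = 1.590×10⁻⁶ m.
That is 1.59 μm, in the infrared range.

λ_max ≈ 1.59 μm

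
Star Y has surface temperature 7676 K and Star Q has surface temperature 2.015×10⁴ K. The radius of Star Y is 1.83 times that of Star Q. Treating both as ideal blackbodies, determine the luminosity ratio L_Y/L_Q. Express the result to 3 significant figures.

L_Y/L_Q ≈ 0.0705

L ∝ R²T⁴, so L_Y/L_Q = (R_Y/R_Q)²(T_Y/T_Q)⁴ = (1.83)² × (7676/2.015×10⁴)⁴ = 3.3489 × 0.0210591 = 0.0705.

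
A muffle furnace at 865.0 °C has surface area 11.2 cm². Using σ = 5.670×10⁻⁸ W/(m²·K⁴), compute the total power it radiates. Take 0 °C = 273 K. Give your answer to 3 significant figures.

T = 865.0 °C + 273 = 1138.0 K.
Area A = 11.2 cm² = 1.12×10⁻³ m².
P = σAT⁴ = 5.670×10⁻⁸ × 1.12×10⁻³ × (1138.0)⁴ = 107 W.

P ≈ 107 W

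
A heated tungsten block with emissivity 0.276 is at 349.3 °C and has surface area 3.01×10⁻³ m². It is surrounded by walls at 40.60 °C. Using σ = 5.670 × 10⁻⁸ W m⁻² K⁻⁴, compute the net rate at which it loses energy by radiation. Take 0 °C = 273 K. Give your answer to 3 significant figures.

T = 349.3 °C + 273 = 622.3 K.
Surroundings: T = 40.60 °C + 273 = 313.60 K.
Area A = 3.01×10⁻³ m².
Net radiated power P_net = εσA(T⁴ − T₀⁴) = 0.276×5.670×10⁻⁸×3.01×10⁻³×(622.3⁴ − 313.60⁴).
T⁴ − T₀⁴ = 1.49968×10¹¹ − 9.67173×10⁹ = 1.40296×10¹¹ K⁴, so P_net = 6.61 W.

Net loss ≈ 6.61 W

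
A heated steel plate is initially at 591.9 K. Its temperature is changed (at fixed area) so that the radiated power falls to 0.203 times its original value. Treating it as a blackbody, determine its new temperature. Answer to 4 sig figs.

T₂ ≈ 397.3 K

P ∝ T⁴, so T₂/T₁ = (P₂/P₁)^(1/4) = (0.203)^(1/4) = 0.671234.
T₂ = 591.9 × 0.671234 = 397.3 K.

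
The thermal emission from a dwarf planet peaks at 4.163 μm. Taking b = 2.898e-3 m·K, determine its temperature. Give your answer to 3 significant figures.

T ≈ 696 K

Wien's law gives T = b/λ_max = (2.898×10⁻³ m·K)/(4.163×10⁻⁶ m) = 696 K.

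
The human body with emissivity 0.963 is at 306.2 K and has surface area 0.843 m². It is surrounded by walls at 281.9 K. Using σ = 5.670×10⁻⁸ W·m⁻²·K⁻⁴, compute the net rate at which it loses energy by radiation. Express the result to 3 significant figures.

Area A = 0.843 m².
Net radiated power P_net = εσA(T⁴ − T₀⁴) = 0.963×5.670×10⁻⁸×0.843×(306.2⁴ − 281.9⁴).
T⁴ − T₀⁴ = 8.79065×10⁹ − 6.31510×10⁹ = 2.47555×10⁹ K⁴, so P_net = 114 W.

Net loss ≈ 114 W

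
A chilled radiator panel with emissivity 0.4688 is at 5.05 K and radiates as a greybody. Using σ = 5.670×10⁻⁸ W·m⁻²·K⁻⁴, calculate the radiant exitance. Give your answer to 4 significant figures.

Stefan–Boltzmann: I = εσT⁴ = 0.4688 × 5.670×10⁻⁸ × (5.05)⁴ = 1.729×10⁻⁵ W/m².

I ≈ 1.729×10⁻⁵ W/m²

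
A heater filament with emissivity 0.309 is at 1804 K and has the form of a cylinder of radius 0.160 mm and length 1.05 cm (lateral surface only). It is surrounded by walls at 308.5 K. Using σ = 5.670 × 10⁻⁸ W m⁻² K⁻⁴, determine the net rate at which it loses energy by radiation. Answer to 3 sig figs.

Lateral area A = 2πrL = 2π×1.60×10⁻⁴×0.0105 = 1.05558×10⁻⁵ m².
Net radiated power P_net = εσA(T⁴ − T₀⁴) = 0.309×5.670×10⁻⁸×1.05558×10⁻⁵×(1804⁴ − 308.5⁴).
T⁴ − T₀⁴ = 1.05912×10¹³ − 9.05776×10⁹ = 1.05821×10¹³ K⁴, so P_net = 1.96 W.

Net loss ≈ 1.96 W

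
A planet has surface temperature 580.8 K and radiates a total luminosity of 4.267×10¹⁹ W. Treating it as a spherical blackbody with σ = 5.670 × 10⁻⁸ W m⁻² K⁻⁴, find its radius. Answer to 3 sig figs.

L = 4πR²σT⁴ ⇒ R = √(L/(4πσT⁴)).
σT⁴ = 6451.93 W/m², so R = √(4.267×10¹⁹/(4π×6451.93)) = 2.29×10⁷ m.

R ≈ 2.29×10⁷ m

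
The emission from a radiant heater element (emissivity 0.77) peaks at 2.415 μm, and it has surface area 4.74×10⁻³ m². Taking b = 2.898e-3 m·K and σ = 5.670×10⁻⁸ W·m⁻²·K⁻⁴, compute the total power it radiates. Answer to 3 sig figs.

Wien's law: T = b/λ_max = 2.898×10⁻³/2.415×10⁻⁶ = 1200.00 K.
Area A = 4.74×10⁻³ m².
Then P = εσAT⁴ = 0.77×5.670×10⁻⁸×4.74×10⁻³×(1200.00)⁴ = 429 W.

P ≈ 429 W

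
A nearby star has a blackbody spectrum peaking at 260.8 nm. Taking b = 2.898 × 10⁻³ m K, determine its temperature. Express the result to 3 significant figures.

T ≈ 1.11×10⁴ K

Wien's law gives T = b/λ_max = (2.898×10⁻³ m·K)/(2.608×10⁻⁷ m) = 1.11×10⁴ K.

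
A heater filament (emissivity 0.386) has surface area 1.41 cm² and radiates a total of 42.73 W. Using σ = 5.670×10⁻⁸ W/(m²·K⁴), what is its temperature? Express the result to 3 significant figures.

Area A = 1.41 cm² = 1.41×10⁻⁴ m².
P = εσAT⁴ ⇒ T = (P/(εσA))^(1/4) = (42.73/(0.386×5.670×10⁻⁸×1.41×10⁻⁴))^(1/4) = 1.93×10³ K.

T ≈ 1.93×10³ K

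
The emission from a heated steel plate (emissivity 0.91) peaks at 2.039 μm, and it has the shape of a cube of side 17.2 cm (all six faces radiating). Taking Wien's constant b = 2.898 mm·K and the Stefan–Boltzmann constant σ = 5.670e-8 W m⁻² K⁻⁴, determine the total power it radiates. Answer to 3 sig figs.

Wien's law: T = b/λ_max = 2.898×10⁻³/2.039×10⁻⁶ = 1421.28 K.
Area A = 6s² = 6×(0.172 m)² = 0.177504 m².
Then P = εσAT⁴ = 0.91×5.670×10⁻⁸×0.177504×(1421.28)⁴ = 3.74×10⁴ W.

P ≈ 3.74×10⁴ W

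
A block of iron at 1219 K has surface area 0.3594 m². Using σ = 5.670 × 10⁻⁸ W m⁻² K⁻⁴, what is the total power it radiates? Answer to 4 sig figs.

P ≈ 4.500×10⁴ W

Area A = 0.3594 m².
P = σAT⁴ = 5.670×10⁻⁸ × 0.3594 × (1219)⁴ = 4.500×10⁴ W.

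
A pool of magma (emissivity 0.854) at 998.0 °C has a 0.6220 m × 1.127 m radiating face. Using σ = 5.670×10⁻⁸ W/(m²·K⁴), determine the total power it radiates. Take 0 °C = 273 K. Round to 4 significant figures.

T = 998.0 °C + 273 = 1271.0 K.
Area A = 0.6220 × 1.127 = 0.700994 m².
P = εσAT⁴ = 0.854 × 5.670×10⁻⁸ × 0.700994 × (1271.0)⁴ = 8.858×10⁴ W.

P ≈ 8.858×10⁴ W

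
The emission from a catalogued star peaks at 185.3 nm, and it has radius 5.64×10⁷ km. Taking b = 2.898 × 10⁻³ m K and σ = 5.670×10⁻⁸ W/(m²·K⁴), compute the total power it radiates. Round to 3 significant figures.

Wien's law: T = b/λ_max = 2.898×10⁻³/1.853×10⁻⁷ = 15639.5 K.
Surface area A = 4πR² = 4π(5.64×10¹⁰ m)² = 3.99731×10²² m².
Then P = σAT⁴ = 5.670×10⁻⁸×3.99731×10²²×(15639.5)⁴ = 1.36×10³² W.

P ≈ 1.36×10³² W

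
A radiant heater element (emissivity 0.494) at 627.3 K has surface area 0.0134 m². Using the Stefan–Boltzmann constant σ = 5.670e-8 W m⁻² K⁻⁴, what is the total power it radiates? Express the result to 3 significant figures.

Area A = 0.0134 m².
P = εσAT⁴ = 0.494 × 5.670×10⁻⁸ × 0.0134 × (627.3)⁴ = 58.1 W.

P ≈ 58.1 W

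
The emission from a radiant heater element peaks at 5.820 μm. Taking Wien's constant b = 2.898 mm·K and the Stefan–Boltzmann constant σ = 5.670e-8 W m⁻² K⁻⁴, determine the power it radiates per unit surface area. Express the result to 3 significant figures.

I ≈ 3.49×10³ W/m²

Wien's law: T = b/λ_max = 2.898×10⁻³/5.820×10⁻⁶ = 497.938 K.
Then I = σT⁴ = 5.670×10⁻⁸×(497.938)⁴ = 3.49×10³ W/m².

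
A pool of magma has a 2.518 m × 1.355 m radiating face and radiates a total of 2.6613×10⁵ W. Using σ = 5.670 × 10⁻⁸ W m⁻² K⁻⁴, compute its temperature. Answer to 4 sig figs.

T ≈ 1083 K

Area A = 2.518 × 1.355 = 3.41189 m².
P = σAT⁴ ⇒ T = (P/(σA))^(1/4) = (2.6613×10⁵/(5.670×10⁻⁸×3.41189))^(1/4) = 1083 K.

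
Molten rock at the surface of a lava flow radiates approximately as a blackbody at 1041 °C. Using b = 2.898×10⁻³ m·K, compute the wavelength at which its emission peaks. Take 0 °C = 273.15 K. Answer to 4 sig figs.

λ_max ≈ 2.205 μm

T = 1041 °C + 273.15 = 1314.15 K.
Wien's displacement law: λ_max = b/T = (2.898×10⁻³ m·K)/(1314.15 K) = 2.2052×10⁻⁶ m.
That is 2.205 μm, in the infrared range.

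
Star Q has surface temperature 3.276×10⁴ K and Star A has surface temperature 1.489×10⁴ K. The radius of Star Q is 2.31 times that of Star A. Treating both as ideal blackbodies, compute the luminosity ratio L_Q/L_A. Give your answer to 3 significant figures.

L_Q/L_A ≈ 125

L ∝ R²T⁴, so L_Q/L_A = (R_Q/R_A)²(T_Q/T_A)⁴ = (2.31)² × (3.276×10⁴/1.489×10⁴)⁴ = 5.3361 × 23.4313 = 125.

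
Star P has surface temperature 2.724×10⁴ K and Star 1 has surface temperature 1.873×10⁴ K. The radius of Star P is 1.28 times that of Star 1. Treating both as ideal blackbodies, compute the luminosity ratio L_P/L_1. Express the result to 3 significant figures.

L_P/L_1 ≈ 7.33

L ∝ R²T⁴, so L_P/L_1 = (R_P/R_1)²(T_P/T_1)⁴ = (1.28)² × (2.724×10⁴/1.873×10⁴)⁴ = 1.6384 × 4.47381 = 7.33.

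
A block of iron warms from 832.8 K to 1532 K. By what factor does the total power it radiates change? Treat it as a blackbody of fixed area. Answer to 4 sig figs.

P ∝ T⁴, so P₂/P₁ = (T₂/T₁)⁴ = (1532/832.8)⁴ = (1.83958)⁴ = 11.45.

P₂/P₁ ≈ 11.45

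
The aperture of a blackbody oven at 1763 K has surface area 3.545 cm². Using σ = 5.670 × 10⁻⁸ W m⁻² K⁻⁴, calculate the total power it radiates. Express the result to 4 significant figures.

Area A = 3.545 cm² = 3.545×10⁻⁴ m².
P = σAT⁴ = 5.670×10⁻⁸ × 3.545×10⁻⁴ × (1763)⁴ = 194.2 W.

P ≈ 194.2 W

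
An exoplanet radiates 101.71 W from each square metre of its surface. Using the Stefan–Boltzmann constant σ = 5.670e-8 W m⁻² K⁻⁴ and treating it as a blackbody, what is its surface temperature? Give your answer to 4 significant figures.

T ≈ 205.8 K

I = σT⁴, so T = (I/σ)^(1/4) = (101.71/(5.670×10⁻⁸))^(1/4) = 205.8 K.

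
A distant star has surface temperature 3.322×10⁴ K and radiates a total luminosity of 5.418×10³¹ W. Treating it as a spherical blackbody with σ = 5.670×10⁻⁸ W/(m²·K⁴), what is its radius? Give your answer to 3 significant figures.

L = 4πR²σT⁴ ⇒ R = √(L/(4πσT⁴)).
σT⁴ = 6.90528×10¹⁰ W/m², so R = √(5.418×10³¹/(4π×6.90528×10¹⁰)) = 7.90×10⁹ m.

R ≈ 7.90×10⁹ m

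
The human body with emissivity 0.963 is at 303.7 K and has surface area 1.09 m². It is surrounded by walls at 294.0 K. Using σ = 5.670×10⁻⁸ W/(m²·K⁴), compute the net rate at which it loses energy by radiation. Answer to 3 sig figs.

Area A = 1.09 m².
Net radiated power P_net = εσA(T⁴ − T₀⁴) = 0.963×5.670×10⁻⁸×1.09×(303.7⁴ − 294.0⁴).
T⁴ − T₀⁴ = 8.50705×10⁹ − 7.47118×10⁹ = 1.03587×10⁹ K⁴, so P_net = 61.7 W.

Net loss ≈ 61.7 W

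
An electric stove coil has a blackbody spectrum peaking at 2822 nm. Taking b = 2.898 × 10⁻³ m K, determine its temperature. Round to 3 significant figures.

T ≈ 1.03×10³ K

Wien's law gives T = b/λ_max = (2.898×10⁻³ m·K)/(2.822×10⁻⁶ m) = 1.03×10³ K.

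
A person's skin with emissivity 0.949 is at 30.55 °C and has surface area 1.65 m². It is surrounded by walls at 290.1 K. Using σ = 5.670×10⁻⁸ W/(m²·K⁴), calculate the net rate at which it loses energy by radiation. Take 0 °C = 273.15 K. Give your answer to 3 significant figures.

Net loss ≈ 126 W

T = 30.55 °C + 273.15 = 303.70 K.
Area A = 1.65 m².
Net radiated power P_net = εσA(T⁴ − T₀⁴) = 0.949×5.670×10⁻⁸×1.65×(303.70⁴ − 290.1⁴).
T⁴ − T₀⁴ = 8.50705×10⁹ − 7.08257×10⁹ = 1.42448×10⁹ K⁴, so P_net = 126 W.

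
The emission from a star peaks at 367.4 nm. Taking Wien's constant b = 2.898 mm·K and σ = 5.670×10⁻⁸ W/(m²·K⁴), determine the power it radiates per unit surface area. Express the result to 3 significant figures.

I ≈ 2.19×10⁸ W/m²

Wien's law: T = b/λ_max = 2.898×10⁻³/3.674×10⁻⁷ = 7887.86 K.
Then I = σT⁴ = 5.670×10⁻⁸×(7887.86)⁴ = 2.19×10⁸ W/m².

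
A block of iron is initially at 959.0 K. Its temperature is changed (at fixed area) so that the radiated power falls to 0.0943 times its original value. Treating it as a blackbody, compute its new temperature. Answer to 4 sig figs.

P ∝ T⁴, so T₂/T₁ = (P₂/P₁)^(1/4) = (0.0943)^(1/4) = 0.554151.
T₂ = 959.0 × 0.554151 = 531.4 K.

T₂ ≈ 531.4 K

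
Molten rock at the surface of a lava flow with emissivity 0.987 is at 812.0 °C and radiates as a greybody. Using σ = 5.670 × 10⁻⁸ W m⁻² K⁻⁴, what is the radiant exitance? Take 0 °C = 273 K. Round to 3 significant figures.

T = 812.0 °C + 273 = 1085.0 K.
Stefan–Boltzmann: I = εσT⁴ = 0.987 × 5.670×10⁻⁸ × (1085.0)⁴ = 7.76×10⁴ W/m².

I ≈ 7.76×10⁴ W/m²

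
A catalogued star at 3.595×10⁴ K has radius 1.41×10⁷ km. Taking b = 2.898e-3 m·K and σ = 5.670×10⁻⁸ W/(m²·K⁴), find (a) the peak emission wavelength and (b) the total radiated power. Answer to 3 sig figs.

λ_max ≈ 80.6 nm; P ≈ 2.37×10³² W

(a) λ_max = b/T = 2.898×10⁻³/3.595×10⁴ = 8.061×10⁻⁸ m = 80.6 nm.
Surface area A = 4πR² = 4π(1.41×10¹⁰ m)² = 2.49832×10²¹ m².
(b) P = σAT⁴ = 5.670×10⁻⁸×2.49832×10²¹×(3.595×10⁴)⁴ = 2.37×10³² W.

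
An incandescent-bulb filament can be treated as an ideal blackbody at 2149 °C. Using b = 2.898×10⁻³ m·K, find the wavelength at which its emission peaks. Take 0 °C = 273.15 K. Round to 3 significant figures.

λ_max ≈ 1.20×10³ nm

T = 2149 °C + 273.15 = 2422.15 K.
Wien's displacement law: λ_max = b/T = (2.898×10⁻³ m·K)/(2422.15 K) = 1.196×10⁻⁶ m.
That is 1.20×10³ nm, in the infrared range.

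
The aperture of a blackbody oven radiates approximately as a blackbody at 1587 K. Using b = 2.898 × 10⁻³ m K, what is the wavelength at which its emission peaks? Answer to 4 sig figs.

Wien's displacement law: λ_max = b/T = (2.898×10⁻³ m·K)/(1587 K) = 1.8261×10⁻⁶ m.
That is 1.826 μm, in the infrared range.

λ_max ≈ 1.826 μm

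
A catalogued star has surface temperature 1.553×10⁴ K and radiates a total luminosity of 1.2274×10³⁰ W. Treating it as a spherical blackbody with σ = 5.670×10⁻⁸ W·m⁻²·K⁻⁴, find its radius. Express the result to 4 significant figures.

R ≈ 5.442×10⁹ m

L = 4πR²σT⁴ ⇒ R = √(L/(4πσT⁴)).
σT⁴ = 3.29814×10⁹ W/m², so R = √(1.2274×10³⁰/(4π×3.29814×10⁹)) = 5.442×10⁹ m.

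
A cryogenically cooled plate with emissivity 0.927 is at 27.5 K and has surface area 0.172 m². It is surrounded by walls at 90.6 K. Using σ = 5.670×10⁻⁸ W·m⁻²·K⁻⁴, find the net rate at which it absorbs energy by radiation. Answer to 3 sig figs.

Area A = 0.172 m².
Net radiated power P_net = εσA(T⁴ − T₀⁴) = 0.927×5.670×10⁻⁸×0.172×(27.5⁴ − 90.6⁴).
T⁴ − T₀⁴ = 5.71914×10⁵ − 6.73772×10⁷ = -6.68053×10⁷ K⁴, so P_net = -0.604 W — negative, meaning a net gain of 0.604 W.

Net gain ≈ 0.604 W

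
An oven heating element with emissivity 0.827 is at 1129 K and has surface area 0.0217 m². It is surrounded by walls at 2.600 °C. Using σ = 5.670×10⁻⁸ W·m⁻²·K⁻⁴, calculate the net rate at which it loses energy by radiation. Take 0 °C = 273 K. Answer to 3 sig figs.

Net loss ≈ 1.65×10³ W

Surroundings: T = 2.600 °C + 273 = 275.600 K.
Area A = 0.0217 m².
Net radiated power P_net = εσA(T⁴ − T₀⁴) = 0.827×5.670×10⁻⁸×0.0217×(1129⁴ − 275.600⁴).
T⁴ − T₀⁴ = 1.62471×10¹² − 5.76922×10⁹ = 1.61894×10¹² K⁴, so P_net = 1.65×10³ W.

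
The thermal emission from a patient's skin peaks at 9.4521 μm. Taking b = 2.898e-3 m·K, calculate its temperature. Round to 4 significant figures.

T ≈ 306.6 K

Wien's law gives T = b/λ_max = (2.898×10⁻³ m·K)/(9.4521×10⁻⁶ m) = 306.6 K.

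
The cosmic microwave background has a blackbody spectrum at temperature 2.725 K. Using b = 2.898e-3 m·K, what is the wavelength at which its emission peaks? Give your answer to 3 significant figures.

λ_max ≈ 1.06 mm

Wien's displacement law: λ_max = b/T = (2.898×10⁻³ m·K)/(2.725 K) = 1.063×10⁻³ m.
That is 1.06 mm, in the microwave range.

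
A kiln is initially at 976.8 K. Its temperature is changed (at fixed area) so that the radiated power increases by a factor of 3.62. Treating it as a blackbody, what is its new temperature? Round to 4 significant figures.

T₂ ≈ 1347 K

P ∝ T⁴, so T₂/T₁ = (P₂/P₁)^(1/4) = (3.62)^(1/4) = 1.37936.
T₂ = 976.8 × 1.37936 = 1347 K.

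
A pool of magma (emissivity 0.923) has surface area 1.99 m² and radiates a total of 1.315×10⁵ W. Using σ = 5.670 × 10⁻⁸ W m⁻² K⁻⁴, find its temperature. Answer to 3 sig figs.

Area A = 1.99 m².
P = εσAT⁴ ⇒ T = (P/(εσA))^(1/4) = (1.315×10⁵/(0.923×5.670×10⁻⁸×1.99))^(1/4) = 1.06×10³ K.

T ≈ 1.06×10³ K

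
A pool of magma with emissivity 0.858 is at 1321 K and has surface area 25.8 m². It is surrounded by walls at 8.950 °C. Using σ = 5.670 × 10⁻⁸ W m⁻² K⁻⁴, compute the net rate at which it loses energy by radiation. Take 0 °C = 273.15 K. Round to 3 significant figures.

Net loss ≈ 3.81×10⁶ W

Surroundings: T = 8.950 °C + 273.15 = 282.100 K.
Area A = 25.8 m².
Net radiated power P_net = εσA(T⁴ − T₀⁴) = 0.858×5.670×10⁻⁸×25.8×(1321⁴ − 282.100⁴).
T⁴ − T₀⁴ = 3.04517×10¹² − 6.33304×10⁹ = 3.03884×10¹² K⁴, so P_net = 3.81×10⁶ W.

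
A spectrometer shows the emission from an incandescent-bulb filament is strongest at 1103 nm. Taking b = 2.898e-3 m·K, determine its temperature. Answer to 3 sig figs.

T ≈ 2.63×10³ K

Wien's law gives T = b/λ_max = (2.898×10⁻³ m·K)/(1.103×10⁻⁶ m) = 2.63×10³ K.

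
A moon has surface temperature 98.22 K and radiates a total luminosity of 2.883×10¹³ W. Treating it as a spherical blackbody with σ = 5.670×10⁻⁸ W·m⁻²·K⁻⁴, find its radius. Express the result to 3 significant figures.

L = 4πR²σT⁴ ⇒ R = √(L/(4πσT⁴)).
σT⁴ = 5.27695 W/m², so R = √(2.883×10¹³/(4π×5.27695)) = 6.59×10⁵ m.

R ≈ 6.59×10⁵ m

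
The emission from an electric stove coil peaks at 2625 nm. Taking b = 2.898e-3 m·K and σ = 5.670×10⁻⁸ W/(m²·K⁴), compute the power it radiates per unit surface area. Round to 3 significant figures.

I ≈ 8.42×10⁴ W/m²

Wien's law: T = b/λ_max = 2.898×10⁻³/2.625×10⁻⁶ = 1104.00 K.
Then I = σT⁴ = 5.670×10⁻⁸×(1104.00)⁴ = 8.42×10⁴ W/m².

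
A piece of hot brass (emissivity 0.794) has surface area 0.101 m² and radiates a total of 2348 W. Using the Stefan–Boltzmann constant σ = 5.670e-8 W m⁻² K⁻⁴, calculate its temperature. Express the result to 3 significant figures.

Area A = 0.101 m².
P = εσAT⁴ ⇒ T = (P/(εσA))^(1/4) = (2348/(0.794×5.670×10⁻⁸×0.101))^(1/4) = 848 K.

T ≈ 848 K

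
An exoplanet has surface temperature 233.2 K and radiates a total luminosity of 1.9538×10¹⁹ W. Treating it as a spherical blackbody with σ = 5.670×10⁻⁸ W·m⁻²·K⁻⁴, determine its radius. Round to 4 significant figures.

L = 4πR²σT⁴ ⇒ R = √(L/(4πσT⁴)).
σT⁴ = 167.686 W/m², so R = √(1.9538×10¹⁹/(4π×167.686)) = 9.629×10⁷ m.

R ≈ 9.629×10⁷ m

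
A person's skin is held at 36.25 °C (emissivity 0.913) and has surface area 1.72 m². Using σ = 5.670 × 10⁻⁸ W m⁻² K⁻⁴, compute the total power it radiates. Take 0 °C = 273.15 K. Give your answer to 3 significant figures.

T = 36.25 °C + 273.15 = 309.40 K.
Area A = 1.72 m².
P = εσAT⁴ = 0.913 × 5.670×10⁻⁸ × 1.72 × (309.40)⁴ = 816 W.

P ≈ 816 W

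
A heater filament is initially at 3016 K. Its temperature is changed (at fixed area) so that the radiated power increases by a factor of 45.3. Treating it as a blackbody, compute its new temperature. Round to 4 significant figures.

P ∝ T⁴, so T₂/T₁ = (P₂/P₁)^(1/4) = (45.3)^(1/4) = 2.59433.
T₂ = 3016 × 2.59433 = 7824 K.

T₂ ≈ 7824 K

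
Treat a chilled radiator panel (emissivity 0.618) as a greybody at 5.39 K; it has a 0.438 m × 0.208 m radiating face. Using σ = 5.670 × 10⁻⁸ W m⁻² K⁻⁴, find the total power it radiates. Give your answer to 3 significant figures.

P ≈ 2.69×10⁻⁶ W

Area A = 0.438 × 0.208 = 0.091104 m².
P = εσAT⁴ = 0.618 × 5.670×10⁻⁸ × 0.091104 × (5.39)⁴ = 2.69×10⁻⁶ W.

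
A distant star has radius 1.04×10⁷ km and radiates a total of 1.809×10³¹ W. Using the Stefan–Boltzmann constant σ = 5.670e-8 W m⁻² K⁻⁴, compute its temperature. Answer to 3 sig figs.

T ≈ 2.20×10⁴ K

Surface area A = 4πR² = 4π(1.04×10¹⁰ m)² = 1.35918×10²¹ m².
P = σAT⁴ ⇒ T = (P/(σA))^(1/4) = (1.809×10³¹/(5.670×10⁻⁸×1.35918×10²¹))^(1/4) = 2.20×10⁴ K.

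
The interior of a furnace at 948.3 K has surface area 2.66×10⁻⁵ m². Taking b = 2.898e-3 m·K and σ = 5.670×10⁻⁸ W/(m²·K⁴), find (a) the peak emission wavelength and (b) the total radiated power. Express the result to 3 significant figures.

(a) λ_max = b/T = 2.898×10⁻³/948.3 = 3.056×10⁻⁶ m = 3.06 μm.
Area A = 2.66×10⁻⁵ m².
(b) P = σAT⁴ = 5.670×10⁻⁸×2.66×10⁻⁵×(948.3)⁴ = 1.22 W.

λ_max ≈ 3.06 μm; P ≈ 1.22 W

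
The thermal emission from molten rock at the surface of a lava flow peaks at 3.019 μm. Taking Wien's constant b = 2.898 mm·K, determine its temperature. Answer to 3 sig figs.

T ≈ 960 K

Wien's law gives T = b/λ_max = (2.898×10⁻³ m·K)/(3.019×10⁻⁶ m) = 960 K.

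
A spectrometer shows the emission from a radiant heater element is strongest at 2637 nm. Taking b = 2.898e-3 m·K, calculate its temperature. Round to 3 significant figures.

Wien's law gives T = b/λ_max = (2.898×10⁻³ m·K)/(2.637×10⁻⁶ m) = 1.10×10³ K.

T ≈ 1.10×10³ K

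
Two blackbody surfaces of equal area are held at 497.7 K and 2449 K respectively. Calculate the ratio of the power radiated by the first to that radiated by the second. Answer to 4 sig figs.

With equal areas, P₁/P₂ = (T₁/T₂)⁴ = (497.7/2449)⁴ = 1.706×10⁻³.

P₁/P₂ ≈ 1.706×10⁻³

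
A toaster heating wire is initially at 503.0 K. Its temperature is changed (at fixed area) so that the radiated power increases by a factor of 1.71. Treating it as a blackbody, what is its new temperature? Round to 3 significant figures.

P ∝ T⁴, so T₂/T₁ = (P₂/P₁)^(1/4) = (1.71)^(1/4) = 1.14353.
T₂ = 503.0 × 1.14353 = 575 K.

T₂ ≈ 575 K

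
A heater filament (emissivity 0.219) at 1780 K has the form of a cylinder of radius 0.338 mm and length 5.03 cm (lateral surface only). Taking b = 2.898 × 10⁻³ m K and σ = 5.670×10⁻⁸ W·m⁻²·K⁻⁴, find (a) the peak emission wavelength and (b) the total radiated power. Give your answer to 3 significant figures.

λ_max ≈ 1.63 μm; P ≈ 13.3 W

(a) λ_max = b/T = 2.898×10⁻³/1780 = 1.628×10⁻⁶ m = 1.63 μm.
Lateral area A = 2πrL = 2π×3.38×10⁻⁴×0.0503 = 1.06823×10⁻⁴ m².
(b) P = εσAT⁴ = 0.219×5.670×10⁻⁸×1.06823×10⁻⁴×(1780)⁴ = 13.3 W.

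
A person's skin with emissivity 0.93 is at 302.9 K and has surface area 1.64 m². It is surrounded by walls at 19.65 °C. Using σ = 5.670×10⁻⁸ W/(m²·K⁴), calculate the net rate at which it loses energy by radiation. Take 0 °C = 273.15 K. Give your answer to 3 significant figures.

Net loss ≈ 92.3 W

Surroundings: T = 19.65 °C + 273.15 = 292.80 K.
Area A = 1.64 m².
Net radiated power P_net = εσA(T⁴ − T₀⁴) = 0.93×5.670×10⁻⁸×1.64×(302.9⁴ − 292.80⁴).
T⁴ − T₀⁴ = 8.41777×10⁹ − 7.34995×10⁹ = 1.06782×10⁹ K⁴, so P_net = 92.3 W.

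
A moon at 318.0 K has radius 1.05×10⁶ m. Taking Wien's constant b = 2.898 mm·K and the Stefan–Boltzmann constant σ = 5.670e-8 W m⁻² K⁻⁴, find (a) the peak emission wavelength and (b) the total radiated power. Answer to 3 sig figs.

λ_max ≈ 9.11 μm; P ≈ 8.03×10¹⁵ W

(a) λ_max = b/T = 2.898×10⁻³/318.0 = 9.113×10⁻⁶ m = 9.11 μm.
Surface area A = 4πR² = 4π(1.05×10⁶ m)² = 1.38544×10¹³ m².
(b) P = σAT⁴ = 5.670×10⁻⁸×1.38544×10¹³×(318.0)⁴ = 8.03×10¹⁵ W.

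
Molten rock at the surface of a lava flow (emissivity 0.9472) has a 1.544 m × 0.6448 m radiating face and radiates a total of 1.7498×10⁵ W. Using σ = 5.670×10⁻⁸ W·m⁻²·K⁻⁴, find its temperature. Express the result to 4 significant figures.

T ≈ 1345 K

Area A = 1.544 × 0.6448 = 0.995571 m².
P = εσAT⁴ ⇒ T = (P/(εσA))^(1/4) = (1.7498×10⁵/(0.9472×5.670×10⁻⁸×0.995571))^(1/4) = 1345 K.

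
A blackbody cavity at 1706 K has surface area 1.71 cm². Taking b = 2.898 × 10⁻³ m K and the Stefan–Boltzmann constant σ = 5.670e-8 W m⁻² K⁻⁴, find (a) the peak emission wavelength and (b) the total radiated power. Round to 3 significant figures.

(a) λ_max = b/T = 2.898×10⁻³/1706 = 1.699×10⁻⁶ m = 1.70 μm.
Area A = 1.71 cm² = 1.71×10⁻⁴ m².
(b) P = σAT⁴ = 5.670×10⁻⁸×1.71×10⁻⁴×(1706)⁴ = 82.1 W.

λ_max ≈ 1.70 μm; P ≈ 82.1 W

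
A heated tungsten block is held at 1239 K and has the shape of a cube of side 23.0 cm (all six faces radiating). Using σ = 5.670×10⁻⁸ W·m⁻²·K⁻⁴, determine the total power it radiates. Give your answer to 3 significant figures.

P ≈ 4.24×10⁴ W

Area A = 6s² = 6×(0.230 m)² = 0.3174 m².
P = σAT⁴ = 5.670×10⁻⁸ × 0.3174 × (1239)⁴ = 4.24×10⁴ W.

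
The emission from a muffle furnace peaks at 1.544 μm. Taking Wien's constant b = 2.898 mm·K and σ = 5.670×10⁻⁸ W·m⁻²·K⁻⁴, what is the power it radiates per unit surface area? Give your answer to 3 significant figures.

I ≈ 7.04×10⁵ W/m²

Wien's law: T = b/λ_max = 2.898×10⁻³/1.544×10⁻⁶ = 1876.94 K.
Then I = σT⁴ = 5.670×10⁻⁸×(1876.94)⁴ = 7.04×10⁵ W/m².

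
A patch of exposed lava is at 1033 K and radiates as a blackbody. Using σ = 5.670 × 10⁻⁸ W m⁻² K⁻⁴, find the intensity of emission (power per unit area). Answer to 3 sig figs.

Stefan–Boltzmann: I = σT⁴ = 5.670×10⁻⁸ × (1033)⁴ = 6.46×10⁴ W/m².

I ≈ 6.46×10⁴ W/m²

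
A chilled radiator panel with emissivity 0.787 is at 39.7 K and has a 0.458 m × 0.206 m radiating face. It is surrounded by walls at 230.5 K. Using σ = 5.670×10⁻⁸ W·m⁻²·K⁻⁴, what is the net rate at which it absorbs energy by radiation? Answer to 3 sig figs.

Area A = 0.458 × 0.206 = 0.094348 m².
Net radiated power P_net = εσA(T⁴ − T₀⁴) = 0.787×5.670×10⁻⁸×0.094348×(39.7⁴ − 230.5⁴).
T⁴ − T₀⁴ = 2.48406×10⁶ − 2.82282×10⁹ = -2.82034×10⁹ K⁴, so P_net = -11.9 W — negative, meaning a net gain of 11.9 W.

Net gain ≈ 11.9 W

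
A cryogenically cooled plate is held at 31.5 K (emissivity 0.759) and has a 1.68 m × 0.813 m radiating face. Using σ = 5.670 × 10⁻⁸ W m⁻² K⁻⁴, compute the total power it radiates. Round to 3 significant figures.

P ≈ 0.0579 W

Area A = 1.68 × 0.813 = 1.36584 m².
P = εσAT⁴ = 0.759 × 5.670×10⁻⁸ × 1.36584 × (31.5)⁴ = 0.0579 W.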